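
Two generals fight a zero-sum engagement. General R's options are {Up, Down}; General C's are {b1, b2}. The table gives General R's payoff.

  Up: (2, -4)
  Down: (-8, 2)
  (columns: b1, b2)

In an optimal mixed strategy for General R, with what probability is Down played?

Row minima: Up → -4, Down → -8; maximin = -4.
Column maxima: b1 → 2, b2 → 2; minimax = 2.
-4 ≠ 2, so there is no saddle point; optimal play is mixed.
Let General R play Up with probability p. Expected payoff against b1: 2p + (-8)(1−p) = 10p − 8; against b2: (-4)p + 2(1−p) = −6p + 2.
Setting these equal: 10p − 8 = −6p + 2 ⇒ 16p = 10 ⇒ p = 5/8, and the value is (10)·(5/8) − 8 = -7/4.
For General C: with q = P(b1), equating Up's and Down's payoffs gives 6q − 4 = −10q + 2 ⇒ q = 3/8.

3/8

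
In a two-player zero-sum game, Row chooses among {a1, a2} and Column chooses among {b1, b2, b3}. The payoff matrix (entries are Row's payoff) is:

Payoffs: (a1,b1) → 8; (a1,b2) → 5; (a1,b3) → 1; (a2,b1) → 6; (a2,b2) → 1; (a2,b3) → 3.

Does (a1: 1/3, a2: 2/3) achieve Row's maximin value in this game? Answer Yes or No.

Yes

Against b1 this mix gives (1/3)·8 + (2/3)·6 = 20/3.
Against b2 this mix gives (1/3)·5 + (2/3)·1 = 7/3.
Against b3 this mix gives (1/3)·1 + (2/3)·3 = 7/3.
All of Column's active replies (b2, b3) yield 7/3, and no column does worse for Row. The mix makes Column indifferent and guarantees 7/3, so it is optimal.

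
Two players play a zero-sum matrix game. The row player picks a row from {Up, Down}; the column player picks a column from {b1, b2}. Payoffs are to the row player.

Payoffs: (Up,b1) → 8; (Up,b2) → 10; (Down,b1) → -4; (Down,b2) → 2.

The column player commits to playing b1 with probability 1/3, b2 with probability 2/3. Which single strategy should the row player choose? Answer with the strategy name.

Up

Expected payoff of Up: (1/3)·8 + (2/3)·10 = 28/3.
Expected payoff of Down: (1/3)·(-4) + (2/3)·2 = 0.
The largest is 28/3, so the row player's best response is Up.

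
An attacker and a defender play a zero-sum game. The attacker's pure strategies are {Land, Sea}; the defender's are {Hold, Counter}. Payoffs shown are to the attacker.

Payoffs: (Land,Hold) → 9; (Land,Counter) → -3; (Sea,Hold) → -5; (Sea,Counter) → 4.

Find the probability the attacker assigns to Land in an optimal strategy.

3/7

Row minima: Land → -3, Sea → -5; maximin = -3.
Column maxima: Hold → 9, Counter → 4; minimax = 4.
-3 ≠ 4, so there is no saddle point; optimal play is mixed.
Let the attacker play Land with probability p. Expected payoff against Hold: 9p + (-5)(1−p) = 14p − 5; against Counter: (-3)p + 4(1−p) = −7p + 4.
Setting these equal: 14p − 5 = −7p + 4 ⇒ 21p = 9 ⇒ p = 3/7, and the value is (14)·(3/7) − 5 = 1.
For the defender: with q = P(Hold), equating Land's and Sea's payoffs gives 12q − 3 = −9q + 4 ⇒ q = 1/3.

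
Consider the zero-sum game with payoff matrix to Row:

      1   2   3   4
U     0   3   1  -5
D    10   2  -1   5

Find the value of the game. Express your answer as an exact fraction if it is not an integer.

Row minima: U → -5, D → -1; maximin = -1.
Column maxima: 1 → 10, 2 → 3, 3 → 1, 4 → 5; minimax = 1.
-1 ≠ 1, so there is no saddle point; optimal play is mixed.
1 is strictly dominated by 4 (it gives Row strictly more in every row), so Column never plays it.
2 is strictly dominated by 3 (it gives Row strictly more in every row), so Column never plays it.
On the remaining 2×2 (U, D vs 3, 4):
Let Row play U with probability p. Expected payoff against 3: 1p + (-1)(1−p) = 2p − 1; against 4: (-5)p + 5(1−p) = −10p + 5.
Setting these equal: 2p − 1 = −10p + 5 ⇒ 12p = 6 ⇒ p = 1/2, and the value is (2)·(1/2) − 1 = 0.
For Column: with q = P(3), equating U's and D's payoffs gives 6q − 5 = −6q + 5 ⇒ q = 5/6.

0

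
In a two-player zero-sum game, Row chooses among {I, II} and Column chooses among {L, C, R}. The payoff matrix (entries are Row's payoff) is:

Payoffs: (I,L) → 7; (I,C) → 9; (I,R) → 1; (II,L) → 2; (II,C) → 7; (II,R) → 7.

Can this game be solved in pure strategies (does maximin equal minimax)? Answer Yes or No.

No

Row minima: I → 1, II → 2; maximin = 2.
Column maxima: L → 7, C → 9, R → 7; minimax = 7.
2 ≠ 7, so no pure-strategy equilibrium exists.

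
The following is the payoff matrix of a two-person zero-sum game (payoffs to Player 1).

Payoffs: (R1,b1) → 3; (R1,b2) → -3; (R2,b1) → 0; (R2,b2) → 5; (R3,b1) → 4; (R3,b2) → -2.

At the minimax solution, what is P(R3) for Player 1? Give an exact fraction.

Row minima: R1 → -3, R2 → 0, R3 → -2; maximin = 0.
Column maxima: b1 → 4, b2 → 5; minimax = 4.
0 ≠ 4, so there is no saddle point; optimal play is mixed.
R1 is strictly dominated by R3, so Player 1 never plays it.
On the remaining 2×2 (R2, R3 vs b1, b2):
Let Player 1 play R2 with probability p. Expected payoff against b1: 0p + 4(1−p) = −4p + 4; against b2: 5p + (-2)(1−p) = 7p − 2.
Setting these equal: −4p + 4 = 7p − 2 ⇒ −11p = -6 ⇒ p = 6/11, and the value is (-4)·(6/11) + 4 = 20/11.
For Player 2: with q = P(b1), equating R2's and R3's payoffs gives −5q + 5 = 6q − 2 ⇒ q = 7/11.

5/11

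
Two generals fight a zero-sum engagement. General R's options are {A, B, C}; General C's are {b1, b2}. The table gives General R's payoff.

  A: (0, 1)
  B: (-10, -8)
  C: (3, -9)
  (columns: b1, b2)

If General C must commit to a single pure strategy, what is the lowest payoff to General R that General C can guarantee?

Column maxima: b1 → 3, b2 → 1.
The smallest of these is 1.

1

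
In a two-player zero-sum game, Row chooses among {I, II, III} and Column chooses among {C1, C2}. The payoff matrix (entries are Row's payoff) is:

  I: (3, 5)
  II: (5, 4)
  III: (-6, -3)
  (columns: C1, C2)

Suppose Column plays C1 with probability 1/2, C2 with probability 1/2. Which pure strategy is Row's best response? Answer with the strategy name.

Expected payoff of I: (1/2)·3 + (1/2)·5 = 4.
Expected payoff of II: (1/2)·5 + (1/2)·4 = 9/2.
Expected payoff of III: (1/2)·(-6) + (1/2)·(-3) = -9/2.
The largest is 9/2, so Row's best response is II.

II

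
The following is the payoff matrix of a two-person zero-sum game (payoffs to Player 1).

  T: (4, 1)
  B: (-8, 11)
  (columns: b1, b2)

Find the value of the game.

Row minima: T → 1, B → -8; maximin = 1.
Column maxima: b1 → 4, b2 → 11; minimax = 4.
1 ≠ 4, so there is no saddle point; optimal play is mixed.
Let Player 1 play T with probability p. Expected payoff against b1: 4p + (-8)(1−p) = 12p − 8; against b2: 1p + 11(1−p) = −10p + 11.
Setting these equal: 12p − 8 = −10p + 11 ⇒ 22p = 19 ⇒ p = 19/22, and the value is (12)·(19/22) − 8 = 26/11.
For Player 2: with q = P(b1), equating T's and B's payoffs gives 3q + 1 = −19q + 11 ⇒ q = 5/11.

26/11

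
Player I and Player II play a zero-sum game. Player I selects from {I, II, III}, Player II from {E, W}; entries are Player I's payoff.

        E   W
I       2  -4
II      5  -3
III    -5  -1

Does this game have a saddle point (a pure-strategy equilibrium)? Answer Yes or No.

Row minima: I → -4, II → -3, III → -5; maximin = -3.
Column maxima: E → 5, W → -1; minimax = -1.
-3 ≠ -1, so no pure-strategy equilibrium exists.

No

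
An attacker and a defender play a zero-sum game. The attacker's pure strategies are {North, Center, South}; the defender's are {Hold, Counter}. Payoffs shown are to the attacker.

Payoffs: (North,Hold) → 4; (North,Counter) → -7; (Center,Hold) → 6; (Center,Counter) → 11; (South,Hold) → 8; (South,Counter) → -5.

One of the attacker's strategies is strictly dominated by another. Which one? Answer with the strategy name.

North

Center gives a strictly higher payoff than North against every column: 6 > 4, 11 > -7.
So North is strictly dominated and the attacker never plays it.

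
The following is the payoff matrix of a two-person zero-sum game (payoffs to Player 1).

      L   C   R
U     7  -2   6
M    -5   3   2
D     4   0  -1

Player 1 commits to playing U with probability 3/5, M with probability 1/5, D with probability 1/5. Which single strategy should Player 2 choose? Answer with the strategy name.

C

If Player 2 plays L, Player 1's expected payoff is (3/5)·7 + (1/5)·(-5) + (1/5)·4 = 4.
If Player 2 plays C, Player 1's expected payoff is (3/5)·(-2) + (1/5)·3 + (1/5)·0 = -3/5.
If Player 2 plays R, Player 1's expected payoff is (3/5)·6 + (1/5)·2 + (1/5)·(-1) = 19/5.
Player 2 minimizes Player 1's payoff; the smallest is -3/5, so the best response is C.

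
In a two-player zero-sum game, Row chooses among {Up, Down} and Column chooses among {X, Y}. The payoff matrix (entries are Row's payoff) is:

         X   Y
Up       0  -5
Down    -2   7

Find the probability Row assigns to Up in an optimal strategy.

Row minima: Up → -5, Down → -2; maximin = -2.
Column maxima: X → 0, Y → 7; minimax = 0.
-2 ≠ 0, so there is no saddle point; optimal play is mixed.
Let Row play Up with probability p. Expected payoff against X: 0p + (-2)(1−p) = 2p − 2; against Y: (-5)p + 7(1−p) = −12p + 7.
Setting these equal: 2p − 2 = −12p + 7 ⇒ 14p = 9 ⇒ p = 9/14, and the value is (2)·(9/14) − 2 = -5/7.
For Column: with q = P(X), equating Up's and Down's payoffs gives 5q − 5 = −9q + 7 ⇒ q = 6/7.

9/14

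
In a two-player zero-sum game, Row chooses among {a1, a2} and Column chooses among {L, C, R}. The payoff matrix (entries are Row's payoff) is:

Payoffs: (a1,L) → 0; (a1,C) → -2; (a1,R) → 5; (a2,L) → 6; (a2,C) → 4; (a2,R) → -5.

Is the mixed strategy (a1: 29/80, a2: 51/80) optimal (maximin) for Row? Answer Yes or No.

No

Against L this mix gives (29/80)·0 + (51/80)·6 = 153/40.
Against C this mix gives (29/80)·(-2) + (51/80)·4 = 73/40.
Against R this mix gives (29/80)·5 + (51/80)·(-5) = -11/8.
Column will play R, holding Row to -11/8. Shifting weight toward the row that does better against R would raise this floor (the equalizing mix achieves 5/8 against both R and C), so the proposed strategy is not optimal.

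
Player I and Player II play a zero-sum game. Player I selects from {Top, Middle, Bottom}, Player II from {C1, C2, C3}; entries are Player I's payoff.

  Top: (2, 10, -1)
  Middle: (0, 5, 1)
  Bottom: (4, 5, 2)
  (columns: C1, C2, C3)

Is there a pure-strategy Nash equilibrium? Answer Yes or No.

Yes

Row minima: Top → -1, Middle → 0, Bottom → 2; maximin = 2.
Column maxima: C1 → 4, C2 → 10, C3 → 2; minimax = 2.
maximin = minimax = 2, so a saddle point exists.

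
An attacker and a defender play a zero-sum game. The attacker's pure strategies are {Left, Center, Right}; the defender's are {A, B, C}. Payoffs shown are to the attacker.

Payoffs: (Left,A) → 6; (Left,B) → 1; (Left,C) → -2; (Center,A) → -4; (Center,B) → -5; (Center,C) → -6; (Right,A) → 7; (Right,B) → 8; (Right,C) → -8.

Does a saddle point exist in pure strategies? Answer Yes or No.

Row minima: Left → -2, Center → -6, Right → -8; maximin = -2.
Column maxima: A → 7, B → 8, C → -2; minimax = -2.
maximin = minimax = -2, so a saddle point exists.

Yes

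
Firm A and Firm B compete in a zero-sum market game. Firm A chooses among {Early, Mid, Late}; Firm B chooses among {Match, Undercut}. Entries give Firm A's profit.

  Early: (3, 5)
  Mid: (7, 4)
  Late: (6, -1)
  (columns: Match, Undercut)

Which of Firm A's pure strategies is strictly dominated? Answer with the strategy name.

Late

Mid gives a strictly higher payoff than Late against every column: 7 > 6, 4 > -1.
So Late is strictly dominated and Firm A never plays it.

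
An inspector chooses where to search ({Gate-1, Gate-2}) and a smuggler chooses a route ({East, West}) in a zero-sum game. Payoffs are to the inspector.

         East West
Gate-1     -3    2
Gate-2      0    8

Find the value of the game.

Row minima: Gate-1 → -3, Gate-2 → 0; maximin = 0.
Column maxima: East → 0, West → 8; minimax = 0.
Since maximin = minimax = 0, there is a saddle point and the value is 0.

0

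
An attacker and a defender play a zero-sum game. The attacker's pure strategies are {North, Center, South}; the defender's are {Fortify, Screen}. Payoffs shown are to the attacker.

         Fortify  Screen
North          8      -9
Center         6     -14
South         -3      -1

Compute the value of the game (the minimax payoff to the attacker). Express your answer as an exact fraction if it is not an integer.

Row minima: North → -9, Center → -14, South → -3; maximin = -3.
Column maxima: Fortify → 8, Screen → -1; minimax = -1.
-3 ≠ -1, so there is no saddle point; optimal play is mixed.
Center is strictly dominated by North, so the attacker never plays it.
On the remaining 2×2 (North, South vs Fortify, Screen):
Let the attacker play North with probability p. Expected payoff against Fortify: 8p + (-3)(1−p) = 11p − 3; against Screen: (-9)p + (-1)(1−p) = −8p − 1.
Setting these equal: 11p − 3 = −8p − 1 ⇒ 19p = 2 ⇒ p = 2/19, and the value is (11)·(2/19) − 3 = -35/19.
For the defender: with q = P(Fortify), equating North's and South's payoffs gives 17q − 9 = −2q − 1 ⇒ q = 8/19.

-35/19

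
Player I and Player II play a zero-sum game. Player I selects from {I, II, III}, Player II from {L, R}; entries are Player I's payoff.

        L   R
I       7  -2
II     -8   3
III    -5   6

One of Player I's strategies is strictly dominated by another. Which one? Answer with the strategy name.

II

III gives a strictly higher payoff than II against every column: -5 > -8, 6 > 3.
So II is strictly dominated and Player I never plays it.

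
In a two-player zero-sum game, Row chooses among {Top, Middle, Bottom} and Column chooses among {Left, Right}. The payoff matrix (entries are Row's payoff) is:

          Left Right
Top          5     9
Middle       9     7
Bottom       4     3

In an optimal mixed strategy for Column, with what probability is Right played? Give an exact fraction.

2/3

Row minima: Top → 5, Middle → 7, Bottom → 3; maximin = 7.
Column maxima: Left → 9, Right → 9; minimax = 9.
7 ≠ 9, so there is no saddle point; optimal play is mixed.
Bottom is strictly dominated by Top, so Row never plays it.
On the remaining 2×2 (Top, Middle vs Left, Right):
Let Row play Top with probability p. Expected payoff against Left: 5p + 9(1−p) = −4p + 9; against Right: 9p + 7(1−p) = 2p + 7.
Setting these equal: −4p + 9 = 2p + 7 ⇒ −6p = -2 ⇒ p = 1/3, and the value is (-4)·(1/3) + 9 = 23/3.
For Column: with q = P(Left), equating Top's and Middle's payoffs gives −4q + 9 = 2q + 7 ⇒ q = 1/3.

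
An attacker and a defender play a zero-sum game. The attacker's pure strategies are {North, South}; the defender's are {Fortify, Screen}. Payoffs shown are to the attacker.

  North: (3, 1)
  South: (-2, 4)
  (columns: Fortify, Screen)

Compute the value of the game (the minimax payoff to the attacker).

7/4

Row minima: North → 1, South → -2; maximin = 1.
Column maxima: Fortify → 3, Screen → 4; minimax = 3.
1 ≠ 3, so there is no saddle point; optimal play is mixed.
Let the attacker play North with probability p. Expected payoff against Fortify: 3p + (-2)(1−p) = 5p − 2; against Screen: 1p + 4(1−p) = −3p + 4.
Setting these equal: 5p − 2 = −3p + 4 ⇒ 8p = 6 ⇒ p = 3/4, and the value is (5)·(3/4) − 2 = 7/4.
For the defender: with q = P(Fortify), equating North's and South's payoffs gives 2q + 1 = −6q + 4 ⇒ q = 3/8.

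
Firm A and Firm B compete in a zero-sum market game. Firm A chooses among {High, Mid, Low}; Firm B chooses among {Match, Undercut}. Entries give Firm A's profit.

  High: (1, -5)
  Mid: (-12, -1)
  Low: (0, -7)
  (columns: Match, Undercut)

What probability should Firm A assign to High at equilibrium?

Row minima: High → -5, Mid → -12, Low → -7; maximin = -5.
Column maxima: Match → 1, Undercut → -1; minimax = -1.
-5 ≠ -1, so there is no saddle point; optimal play is mixed.
Low is strictly dominated by High, so Firm A never plays it.
On the remaining 2×2 (High, Mid vs Match, Undercut):
Let Firm A play High with probability p. Expected payoff against Match: 1p + (-12)(1−p) = 13p − 12; against Undercut: (-5)p + (-1)(1−p) = −4p − 1.
Setting these equal: 13p − 12 = −4p − 1 ⇒ 17p = 11 ⇒ p = 11/17, and the value is (13)·(11/17) − 12 = -61/17.
For Firm B: with q = P(Match), equating High's and Mid's payoffs gives 6q − 5 = −11q − 1 ⇒ q = 4/17.

11/17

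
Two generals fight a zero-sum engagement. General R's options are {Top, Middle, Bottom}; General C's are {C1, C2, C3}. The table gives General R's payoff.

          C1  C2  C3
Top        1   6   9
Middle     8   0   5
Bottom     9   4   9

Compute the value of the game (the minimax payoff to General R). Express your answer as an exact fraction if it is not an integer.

Row minima: Top → 1, Middle → 0, Bottom → 4; maximin = 4.
Column maxima: C1 → 9, C2 → 6, C3 → 9; minimax = 6.
4 ≠ 6, so there is no saddle point; optimal play is mixed.
Middle is strictly dominated by Bottom, so General R never plays it.
C3 is strictly dominated by C2 (it gives General R strictly more in every row), so General C never plays it.
On the remaining 2×2 (Top, Bottom vs C1, C2):
Let General R play Top with probability p. Expected payoff against C1: 1p + 9(1−p) = −8p + 9; against C2: 6p + 4(1−p) = 2p + 4.
Setting these equal: −8p + 9 = 2p + 4 ⇒ −10p = -5 ⇒ p = 1/2, and the value is (-8)·(1/2) + 9 = 5.
For General C: with q = P(C1), equating Top's and Bottom's payoffs gives −5q + 6 = 5q + 4 ⇒ q = 1/5.

5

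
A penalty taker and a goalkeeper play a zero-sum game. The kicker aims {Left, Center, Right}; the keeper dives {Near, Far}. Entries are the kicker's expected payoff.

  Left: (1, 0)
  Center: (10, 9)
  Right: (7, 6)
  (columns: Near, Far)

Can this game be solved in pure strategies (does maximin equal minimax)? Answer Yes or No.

Row minima: Left → 0, Center → 9, Right → 6; maximin = 9.
Column maxima: Near → 10, Far → 9; minimax = 9.
maximin = minimax = 9, so a saddle point exists.

Yes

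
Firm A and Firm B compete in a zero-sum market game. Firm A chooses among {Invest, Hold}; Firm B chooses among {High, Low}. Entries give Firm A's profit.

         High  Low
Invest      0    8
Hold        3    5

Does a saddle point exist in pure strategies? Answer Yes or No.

Yes

Row minima: Invest → 0, Hold → 3; maximin = 3.
Column maxima: High → 3, Low → 8; minimax = 3.
maximin = minimax = 3, so a saddle point exists.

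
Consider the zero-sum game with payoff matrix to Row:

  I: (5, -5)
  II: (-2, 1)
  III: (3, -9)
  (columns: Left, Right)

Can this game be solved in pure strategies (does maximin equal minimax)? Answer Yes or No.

Row minima: I → -5, II → -2, III → -9; maximin = -2.
Column maxima: Left → 5, Right → 1; minimax = 1.
-2 ≠ 1, so no pure-strategy equilibrium exists.

No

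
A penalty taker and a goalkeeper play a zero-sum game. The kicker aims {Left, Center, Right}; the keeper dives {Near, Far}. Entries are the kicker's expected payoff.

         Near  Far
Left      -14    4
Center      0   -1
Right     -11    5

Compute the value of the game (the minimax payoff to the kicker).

-11/17

Row minima: Left → -14, Center → -1, Right → -11; maximin = -1.
Column maxima: Near → 0, Far → 5; minimax = 0.
-1 ≠ 0, so there is no saddle point; optimal play is mixed.
Left is strictly dominated by Right, so the kicker never plays it.
On the remaining 2×2 (Center, Right vs Near, Far):
Let the kicker play Center with probability p. Expected payoff against Near: 0p + (-11)(1−p) = 11p − 11; against Far: (-1)p + 5(1−p) = −6p + 5.
Setting these equal: 11p − 11 = −6p + 5 ⇒ 17p = 16 ⇒ p = 16/17, and the value is (11)·(16/17) − 11 = -11/17.
For the keeper: with q = P(Near), equating Center's and Right's payoffs gives q − 1 = −16q + 5 ⇒ q = 6/17.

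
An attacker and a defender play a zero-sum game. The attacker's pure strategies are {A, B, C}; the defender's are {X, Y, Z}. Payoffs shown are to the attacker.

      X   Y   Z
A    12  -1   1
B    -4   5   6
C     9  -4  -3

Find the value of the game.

Row minima: A → -1, B → -4, C → -4; maximin = -1.
Column maxima: X → 12, Y → 5, Z → 6; minimax = 5.
-1 ≠ 5, so there is no saddle point; optimal play is mixed.
C is strictly dominated by A, so the attacker never plays it.
Z is strictly dominated by Y (it gives the attacker strictly more in every row), so the defender never plays it.
On the remaining 2×2 (A, B vs X, Y):
Let the attacker play A with probability p. Expected payoff against X: 12p + (-4)(1−p) = 16p − 4; against Y: (-1)p + 5(1−p) = −6p + 5.
Setting these equal: 16p − 4 = −6p + 5 ⇒ 22p = 9 ⇒ p = 9/22, and the value is (16)·(9/22) − 4 = 28/11.
For the defender: with q = P(X), equating A's and B's payoffs gives 13q − 1 = −9q + 5 ⇒ q = 3/11.

28/11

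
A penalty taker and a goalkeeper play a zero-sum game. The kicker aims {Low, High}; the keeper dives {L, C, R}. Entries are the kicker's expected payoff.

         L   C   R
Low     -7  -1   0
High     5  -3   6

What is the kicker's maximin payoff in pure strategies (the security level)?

Row minima: Low → -7, High → -3.
The best of these is -3.

-3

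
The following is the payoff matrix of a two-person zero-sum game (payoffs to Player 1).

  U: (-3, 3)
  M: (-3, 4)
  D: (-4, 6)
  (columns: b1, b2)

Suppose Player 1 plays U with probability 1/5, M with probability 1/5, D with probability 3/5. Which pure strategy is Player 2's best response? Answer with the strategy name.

If Player 2 plays b1, Player 1's expected payoff is (1/5)·(-3) + (1/5)·(-3) + (3/5)·(-4) = -18/5.
If Player 2 plays b2, Player 1's expected payoff is (1/5)·3 + (1/5)·4 + (3/5)·6 = 5.
Player 2 minimizes Player 1's payoff; the smallest is -18/5, so the best response is b1.

b1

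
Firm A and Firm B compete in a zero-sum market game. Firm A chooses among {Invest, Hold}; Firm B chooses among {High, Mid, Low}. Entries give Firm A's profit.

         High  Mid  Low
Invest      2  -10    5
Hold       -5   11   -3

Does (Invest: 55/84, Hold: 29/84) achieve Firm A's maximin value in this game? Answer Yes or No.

Against High this mix gives (55/84)·2 + (29/84)·(-5) = -5/12.
Against Mid this mix gives (55/84)·(-10) + (29/84)·11 = -11/4.
Against Low this mix gives (55/84)·5 + (29/84)·(-3) = 47/21.
Firm B will play Mid, holding Firm A to -11/4. Shifting weight toward the row that does better against Mid would raise this floor (the equalizing mix achieves -1 against both Mid and High), so the proposed strategy is not optimal.

No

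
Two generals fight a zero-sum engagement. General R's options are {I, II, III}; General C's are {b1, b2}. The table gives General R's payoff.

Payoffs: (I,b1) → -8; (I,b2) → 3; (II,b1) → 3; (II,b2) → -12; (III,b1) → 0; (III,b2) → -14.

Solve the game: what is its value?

-87/26

Row minima: I → -8, II → -12, III → -14; maximin = -8.
Column maxima: b1 → 3, b2 → 3; minimax = 3.
-8 ≠ 3, so there is no saddle point; optimal play is mixed.
III is strictly dominated by II, so General R never plays it.
On the remaining 2×2 (I, II vs b1, b2):
Let General R play I with probability p. Expected payoff against b1: (-8)p + 3(1−p) = −11p + 3; against b2: 3p + (-12)(1−p) = 15p − 12.
Setting these equal: −11p + 3 = 15p − 12 ⇒ −26p = -15 ⇒ p = 15/26, and the value is (-11)·(15/26) + 3 = -87/26.
For General C: with q = P(b1), equating I's and II's payoffs gives −11q + 3 = 15q − 12 ⇒ q = 15/26.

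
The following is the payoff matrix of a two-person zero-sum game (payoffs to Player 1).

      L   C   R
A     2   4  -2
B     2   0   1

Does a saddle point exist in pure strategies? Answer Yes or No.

Row minima: A → -2, B → 0; maximin = 0.
Column maxima: L → 2, C → 4, R → 1; minimax = 1.
0 ≠ 1, so no pure-strategy equilibrium exists.

No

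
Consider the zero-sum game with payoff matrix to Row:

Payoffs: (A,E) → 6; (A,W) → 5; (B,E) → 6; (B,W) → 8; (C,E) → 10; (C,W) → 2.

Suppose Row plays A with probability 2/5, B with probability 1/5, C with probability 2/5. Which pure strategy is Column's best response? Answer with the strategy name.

If Column plays E, Row's expected payoff is (2/5)·6 + (1/5)·6 + (2/5)·10 = 38/5.
If Column plays W, Row's expected payoff is (2/5)·5 + (1/5)·8 + (2/5)·2 = 22/5.
Column minimizes Row's payoff; the smallest is 22/5, so the best response is W.

W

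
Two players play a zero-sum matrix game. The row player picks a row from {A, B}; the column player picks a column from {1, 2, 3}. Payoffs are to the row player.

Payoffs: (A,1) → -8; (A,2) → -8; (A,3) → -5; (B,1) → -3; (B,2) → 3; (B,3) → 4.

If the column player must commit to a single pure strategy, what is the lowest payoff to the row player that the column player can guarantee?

Column maxima: 1 → -3, 2 → 3, 3 → 4.
The smallest of these is -3.

-3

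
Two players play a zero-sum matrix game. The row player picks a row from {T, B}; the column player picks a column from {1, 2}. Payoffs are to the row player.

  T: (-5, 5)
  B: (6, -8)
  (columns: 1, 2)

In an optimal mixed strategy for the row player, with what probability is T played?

Row minima: T → -5, B → -8; maximin = -5.
Column maxima: 1 → 6, 2 → 5; minimax = 5.
-5 ≠ 5, so there is no saddle point; optimal play is mixed.
Let the row player play T with probability p. Expected payoff against 1: (-5)p + 6(1−p) = −11p + 6; against 2: 5p + (-8)(1−p) = 13p − 8.
Setting these equal: −11p + 6 = 13p − 8 ⇒ −24p = -14 ⇒ p = 7/12, and the value is (-11)·(7/12) + 6 = -5/12.
For the column player: with q = P(1), equating T's and B's payoffs gives −10q + 5 = 14q − 8 ⇒ q = 13/24.

7/12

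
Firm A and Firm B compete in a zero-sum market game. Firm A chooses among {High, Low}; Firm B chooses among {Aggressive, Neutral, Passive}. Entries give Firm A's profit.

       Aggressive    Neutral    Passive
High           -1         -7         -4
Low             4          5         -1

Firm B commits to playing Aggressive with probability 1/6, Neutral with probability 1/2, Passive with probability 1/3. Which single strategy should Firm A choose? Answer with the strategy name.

Expected payoff of High: (1/6)·(-1) + (1/2)·(-7) + (1/3)·(-4) = -5.
Expected payoff of Low: (1/6)·4 + (1/2)·5 + (1/3)·(-1) = 17/6.
The largest is 17/6, so Firm A's best response is Low.

Low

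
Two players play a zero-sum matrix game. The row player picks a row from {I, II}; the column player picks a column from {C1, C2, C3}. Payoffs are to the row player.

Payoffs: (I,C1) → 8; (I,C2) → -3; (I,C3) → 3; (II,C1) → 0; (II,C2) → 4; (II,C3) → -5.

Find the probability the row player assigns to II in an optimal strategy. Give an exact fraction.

2/5

Row minima: I → -3, II → -5; maximin = -3.
Column maxima: C1 → 8, C2 → 4, C3 → 3; minimax = 3.
-3 ≠ 3, so there is no saddle point; optimal play is mixed.
C1 is strictly dominated by C3 (it gives the row player strictly more in every row), so the column player never plays it.
On the remaining 2×2 (I, II vs C2, C3):
Let the row player play I with probability p. Expected payoff against C2: (-3)p + 4(1−p) = −7p + 4; against C3: 3p + (-5)(1−p) = 8p − 5.
Setting these equal: −7p + 4 = 8p − 5 ⇒ −15p = -9 ⇒ p = 3/5, and the value is (-7)·(3/5) + 4 = -1/5.
For the column player: with q = P(C2), equating I's and II's payoffs gives −6q + 3 = 9q − 5 ⇒ q = 8/15.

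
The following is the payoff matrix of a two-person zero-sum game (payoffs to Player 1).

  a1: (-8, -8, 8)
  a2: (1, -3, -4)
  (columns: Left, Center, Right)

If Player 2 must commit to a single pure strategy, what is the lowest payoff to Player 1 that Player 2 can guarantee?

Column maxima: Left → 1, Center → -3, Right → 8.
The smallest of these is -3.

-3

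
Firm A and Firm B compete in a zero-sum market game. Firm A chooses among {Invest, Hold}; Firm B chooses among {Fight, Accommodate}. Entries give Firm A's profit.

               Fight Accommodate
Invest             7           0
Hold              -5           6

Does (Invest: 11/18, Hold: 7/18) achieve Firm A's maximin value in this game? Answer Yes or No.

Against Fight this mix gives (11/18)·7 + (7/18)·(-5) = 7/3.
Against Accommodate this mix gives (11/18)·0 + (7/18)·6 = 7/3.
All of Firm B's active replies (Fight, Accommodate) yield 7/3, and no column does worse for Firm A. The mix makes Firm B indifferent and guarantees 7/3, so it is optimal.

Yes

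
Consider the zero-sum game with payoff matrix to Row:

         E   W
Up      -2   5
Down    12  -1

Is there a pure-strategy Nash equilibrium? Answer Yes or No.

No

Row minima: Up → -2, Down → -1; maximin = -1.
Column maxima: E → 12, W → 5; minimax = 5.
-1 ≠ 5, so no pure-strategy equilibrium exists.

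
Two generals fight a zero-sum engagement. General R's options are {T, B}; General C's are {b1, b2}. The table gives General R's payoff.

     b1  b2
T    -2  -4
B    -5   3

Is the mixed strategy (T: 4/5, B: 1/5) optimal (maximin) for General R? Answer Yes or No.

Yes

Against b1 this mix gives (4/5)·(-2) + (1/5)·(-5) = -13/5.
Against b2 this mix gives (4/5)·(-4) + (1/5)·3 = -13/5.
All of General C's active replies (b1, b2) yield -13/5, and no column does worse for General R. The mix makes General C indifferent and guarantees -13/5, so it is optimal.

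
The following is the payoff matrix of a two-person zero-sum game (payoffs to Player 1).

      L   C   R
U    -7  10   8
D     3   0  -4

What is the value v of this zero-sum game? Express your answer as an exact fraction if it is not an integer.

-2/11

Row minima: U → -7, D → -4; maximin = -4.
Column maxima: L → 3, C → 10, R → 8; minimax = 3.
-4 ≠ 3, so there is no saddle point; optimal play is mixed.
C is strictly dominated by R (it gives Player 1 strictly more in every row), so Player 2 never plays it.
On the remaining 2×2 (U, D vs L, R):
Let Player 1 play U with probability p. Expected payoff against L: (-7)p + 3(1−p) = −10p + 3; against R: 8p + (-4)(1−p) = 12p − 4.
Setting these equal: −10p + 3 = 12p − 4 ⇒ −22p = -7 ⇒ p = 7/22, and the value is (-10)·(7/22) + 3 = -2/11.
For Player 2: with q = P(L), equating U's and D's payoffs gives −15q + 8 = 7q − 4 ⇒ q = 6/11.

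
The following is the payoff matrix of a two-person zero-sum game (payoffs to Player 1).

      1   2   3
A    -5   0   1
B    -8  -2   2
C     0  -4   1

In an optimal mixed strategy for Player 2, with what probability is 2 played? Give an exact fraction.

Row minima: A → -5, B → -8, C → -4; maximin = -4.
Column maxima: 1 → 0, 2 → 0, 3 → 2; minimax = 0.
-4 ≠ 0, so there is no saddle point; optimal play is mixed.
3 is strictly dominated by 1 (it gives Player 1 strictly more in every row), so Player 2 never plays it.
With 3 eliminated, B is strictly dominated by A (A gives Player 1 strictly more in every remaining column), so Player 1 never plays it.
On the remaining 2×2 (A, C vs 1, 2):
Let Player 1 play A with probability p. Expected payoff against 1: (-5)p + 0(1−p) = −5p; against 2: 0p + (-4)(1−p) = 4p − 4.
Setting these equal: −5p = 4p − 4 ⇒ −9p = -4 ⇒ p = 4/9, and the value is (-5)·(4/9) = -20/9.
For Player 2: with q = P(1), equating A's and C's payoffs gives −5q = 4q − 4 ⇒ q = 4/9.

5/9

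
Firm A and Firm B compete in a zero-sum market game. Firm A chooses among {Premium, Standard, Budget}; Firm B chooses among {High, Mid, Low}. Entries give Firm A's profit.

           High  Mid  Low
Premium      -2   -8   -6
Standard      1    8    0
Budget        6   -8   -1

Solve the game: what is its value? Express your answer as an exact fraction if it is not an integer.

Row minima: Premium → -8, Standard → 0, Budget → -8; maximin = 0.
Column maxima: High → 6, Mid → 8, Low → 0; minimax = 0.
Since maximin = minimax = 0, there is a saddle point and the value is 0.

0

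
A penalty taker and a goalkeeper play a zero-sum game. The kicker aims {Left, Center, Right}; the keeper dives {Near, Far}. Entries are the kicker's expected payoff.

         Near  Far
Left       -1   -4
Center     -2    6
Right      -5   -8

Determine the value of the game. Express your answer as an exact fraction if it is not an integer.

-14/11

Row minima: Left → -4, Center → -2, Right → -8; maximin = -2.
Column maxima: Near → -1, Far → 6; minimax = -1.
-2 ≠ -1, so there is no saddle point; optimal play is mixed.
Right is strictly dominated by Left, so the kicker never plays it.
On the remaining 2×2 (Left, Center vs Near, Far):
Let the kicker play Left with probability p. Expected payoff against Near: (-1)p + (-2)(1−p) = p − 2; against Far: (-4)p + 6(1−p) = −10p + 6.
Setting these equal: p − 2 = −10p + 6 ⇒ 11p = 8 ⇒ p = 8/11, and the value is (1)·(8/11) − 2 = -14/11.
For the keeper: with q = P(Near), equating Left's and Center's payoffs gives 3q − 4 = −8q + 6 ⇒ q = 10/11.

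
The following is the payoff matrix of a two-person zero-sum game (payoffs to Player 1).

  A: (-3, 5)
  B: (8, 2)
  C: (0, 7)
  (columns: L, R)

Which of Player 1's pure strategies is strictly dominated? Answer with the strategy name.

A

C gives a strictly higher payoff than A against every column: 0 > -3, 7 > 5.
So A is strictly dominated and Player 1 never plays it.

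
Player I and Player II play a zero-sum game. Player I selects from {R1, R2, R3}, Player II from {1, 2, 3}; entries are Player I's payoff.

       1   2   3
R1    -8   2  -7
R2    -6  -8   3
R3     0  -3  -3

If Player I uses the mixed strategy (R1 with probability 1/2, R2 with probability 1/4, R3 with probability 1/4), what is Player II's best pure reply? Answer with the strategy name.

If Player II plays 1, Player I's expected payoff is (1/2)·(-8) + (1/4)·(-6) + (1/4)·0 = -11/2.
If Player II plays 2, Player I's expected payoff is (1/2)·2 + (1/4)·(-8) + (1/4)·(-3) = -7/4.
If Player II plays 3, Player I's expected payoff is (1/2)·(-7) + (1/4)·3 + (1/4)·(-3) = -7/2.
Player II minimizes Player I's payoff; the smallest is -11/2, so the best response is 1.

1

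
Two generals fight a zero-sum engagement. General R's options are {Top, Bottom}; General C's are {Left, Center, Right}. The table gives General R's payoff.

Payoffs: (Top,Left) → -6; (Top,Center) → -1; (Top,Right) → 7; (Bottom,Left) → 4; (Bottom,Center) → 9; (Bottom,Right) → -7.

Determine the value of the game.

-7/12

Row minima: Top → -6, Bottom → -7; maximin = -6.
Column maxima: Left → 4, Center → 9, Right → 7; minimax = 4.
-6 ≠ 4, so there is no saddle point; optimal play is mixed.
Center is strictly dominated by Left (it gives General R strictly more in every row), so General C never plays it.
On the remaining 2×2 (Top, Bottom vs Left, Right):
Let General R play Top with probability p. Expected payoff against Left: (-6)p + 4(1−p) = −10p + 4; against Right: 7p + (-7)(1−p) = 14p − 7.
Setting these equal: −10p + 4 = 14p − 7 ⇒ −24p = -11 ⇒ p = 11/24, and the value is (-10)·(11/24) + 4 = -7/12.
For General C: with q = P(Left), equating Top's and Bottom's payoffs gives −13q + 7 = 11q − 7 ⇒ q = 7/12.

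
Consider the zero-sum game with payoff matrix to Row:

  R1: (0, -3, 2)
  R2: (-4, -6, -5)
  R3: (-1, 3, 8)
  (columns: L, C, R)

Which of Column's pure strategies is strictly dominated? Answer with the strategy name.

R

C holds Row's payoff strictly below R in every row: -3 < 2, -6 < -5, 3 < 8.
So R is strictly dominated for Column.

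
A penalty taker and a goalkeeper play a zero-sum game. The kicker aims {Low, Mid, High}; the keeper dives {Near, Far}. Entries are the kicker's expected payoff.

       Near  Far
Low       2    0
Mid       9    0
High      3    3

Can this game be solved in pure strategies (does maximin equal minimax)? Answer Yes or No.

Row minima: Low → 0, Mid → 0, High → 3; maximin = 3.
Column maxima: Near → 9, Far → 3; minimax = 3.
maximin = minimax = 3, so a saddle point exists.

Yes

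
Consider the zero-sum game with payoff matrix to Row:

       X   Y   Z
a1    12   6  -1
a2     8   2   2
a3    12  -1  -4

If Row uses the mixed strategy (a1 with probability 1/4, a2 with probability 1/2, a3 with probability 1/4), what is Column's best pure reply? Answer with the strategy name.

If Column plays X, Row's expected payoff is (1/4)·12 + (1/2)·8 + (1/4)·12 = 10.
If Column plays Y, Row's expected payoff is (1/4)·6 + (1/2)·2 + (1/4)·(-1) = 9/4.
If Column plays Z, Row's expected payoff is (1/4)·(-1) + (1/2)·2 + (1/4)·(-4) = -1/4.
Column minimizes Row's payoff; the smallest is -1/4, so the best response is Z.

Z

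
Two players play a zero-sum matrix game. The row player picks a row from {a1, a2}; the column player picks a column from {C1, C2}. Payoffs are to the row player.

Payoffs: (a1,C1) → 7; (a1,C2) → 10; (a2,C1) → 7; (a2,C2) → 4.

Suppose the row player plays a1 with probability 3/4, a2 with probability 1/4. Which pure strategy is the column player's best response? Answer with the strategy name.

If the column player plays C1, the row player's expected payoff is (3/4)·7 + (1/4)·7 = 7.
If the column player plays C2, the row player's expected payoff is (3/4)·10 + (1/4)·4 = 17/2.
The column player minimizes the row player's payoff; the smallest is 7, so the best response is C1.

C1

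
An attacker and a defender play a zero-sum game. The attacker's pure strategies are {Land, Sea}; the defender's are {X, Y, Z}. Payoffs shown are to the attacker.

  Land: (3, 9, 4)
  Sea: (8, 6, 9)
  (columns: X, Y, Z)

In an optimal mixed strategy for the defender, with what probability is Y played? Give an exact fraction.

Row minima: Land → 3, Sea → 6; maximin = 6.
Column maxima: X → 8, Y → 9, Z → 9; minimax = 8.
6 ≠ 8, so there is no saddle point; optimal play is mixed.
Z is strictly dominated by X (it gives the attacker strictly more in every row), so the defender never plays it.
On the remaining 2×2 (Land, Sea vs X, Y):
Let the attacker play Land with probability p. Expected payoff against X: 3p + 8(1−p) = −5p + 8; against Y: 9p + 6(1−p) = 3p + 6.
Setting these equal: −5p + 8 = 3p + 6 ⇒ −8p = -2 ⇒ p = 1/4, and the value is (-5)·(1/4) + 8 = 27/4.
For the defender: with q = P(X), equating Land's and Sea's payoffs gives −6q + 9 = 2q + 6 ⇒ q = 3/8.

5/8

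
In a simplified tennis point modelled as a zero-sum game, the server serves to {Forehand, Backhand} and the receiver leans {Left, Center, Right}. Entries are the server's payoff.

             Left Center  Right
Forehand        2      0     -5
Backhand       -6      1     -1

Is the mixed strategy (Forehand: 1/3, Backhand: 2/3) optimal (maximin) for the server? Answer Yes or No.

No

Against Left this mix gives (1/3)·2 + (2/3)·(-6) = -10/3.
Against Center this mix gives (1/3)·0 + (2/3)·1 = 2/3.
Against Right this mix gives (1/3)·(-5) + (2/3)·(-1) = -7/3.
The receiver will play Left, holding the server to -10/3. Shifting weight toward the row that does better against Left would raise this floor (the equalizing mix achieves -8/3 against both Left and Right), so the proposed strategy is not optimal.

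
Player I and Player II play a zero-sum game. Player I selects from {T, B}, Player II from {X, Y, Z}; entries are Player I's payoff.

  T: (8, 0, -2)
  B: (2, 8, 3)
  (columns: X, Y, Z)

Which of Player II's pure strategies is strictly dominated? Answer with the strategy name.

Y

Z holds Player I's payoff strictly below Y in every row: -2 < 0, 3 < 8.
So Y is strictly dominated for Player II.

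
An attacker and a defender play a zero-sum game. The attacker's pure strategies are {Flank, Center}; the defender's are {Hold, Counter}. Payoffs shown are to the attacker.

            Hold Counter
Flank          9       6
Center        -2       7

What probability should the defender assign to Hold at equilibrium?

1/12

Row minima: Flank → 6, Center → -2; maximin = 6.
Column maxima: Hold → 9, Counter → 7; minimax = 7.
6 ≠ 7, so there is no saddle point; optimal play is mixed.
Let the attacker play Flank with probability p. Expected payoff against Hold: 9p + (-2)(1−p) = 11p − 2; against Counter: 6p + 7(1−p) = −p + 7.
Setting these equal: 11p − 2 = −p + 7 ⇒ 12p = 9 ⇒ p = 3/4, and the value is (11)·(3/4) − 2 = 25/4.
For the defender: with q = P(Hold), equating Flank's and Center's payoffs gives 3q + 6 = −9q + 7 ⇒ q = 1/12.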